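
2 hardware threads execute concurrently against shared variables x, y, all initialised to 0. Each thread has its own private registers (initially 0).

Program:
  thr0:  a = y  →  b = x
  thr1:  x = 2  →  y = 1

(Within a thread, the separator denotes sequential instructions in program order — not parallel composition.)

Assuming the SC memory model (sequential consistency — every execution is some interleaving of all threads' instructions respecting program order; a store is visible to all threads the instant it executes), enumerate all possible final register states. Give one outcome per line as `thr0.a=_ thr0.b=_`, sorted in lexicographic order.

thr0.a=0 thr0.b=0
thr0.a=0 thr0.b=2
thr0.a=1 thr0.b=2

outcome vector order: (thr0.a,thr0.b)
|SC outcomes| = 3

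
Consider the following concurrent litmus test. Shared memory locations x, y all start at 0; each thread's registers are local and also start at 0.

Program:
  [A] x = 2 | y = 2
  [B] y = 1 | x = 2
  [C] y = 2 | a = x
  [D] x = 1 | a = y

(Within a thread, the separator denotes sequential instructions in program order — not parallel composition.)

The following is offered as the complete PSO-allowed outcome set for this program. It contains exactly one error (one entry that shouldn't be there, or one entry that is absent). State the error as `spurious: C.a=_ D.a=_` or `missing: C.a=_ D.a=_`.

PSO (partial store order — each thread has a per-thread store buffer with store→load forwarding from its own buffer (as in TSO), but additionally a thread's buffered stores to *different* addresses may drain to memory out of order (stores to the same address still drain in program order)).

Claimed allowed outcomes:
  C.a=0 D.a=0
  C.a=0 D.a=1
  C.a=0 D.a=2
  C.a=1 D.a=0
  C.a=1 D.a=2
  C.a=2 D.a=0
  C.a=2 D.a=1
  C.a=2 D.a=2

missing: C.a=1 D.a=1

outcome vector order: (C.a,D.a)
[PSO] allowed = {00, 01, 02, 10, 11, 12, 20, 21, 22}
PSO∖claimed = {11}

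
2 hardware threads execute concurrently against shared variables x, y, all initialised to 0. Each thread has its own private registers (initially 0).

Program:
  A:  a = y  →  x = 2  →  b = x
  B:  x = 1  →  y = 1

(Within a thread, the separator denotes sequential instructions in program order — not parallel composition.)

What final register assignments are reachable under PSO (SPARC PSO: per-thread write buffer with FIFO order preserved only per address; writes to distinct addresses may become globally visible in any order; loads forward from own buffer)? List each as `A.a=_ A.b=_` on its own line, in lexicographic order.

outcome vector order: (A.a,A.b)
|PSO outcomes| = 4

A.a=0 A.b=1
A.a=0 A.b=2
A.a=1 A.b=1
A.a=1 A.b=2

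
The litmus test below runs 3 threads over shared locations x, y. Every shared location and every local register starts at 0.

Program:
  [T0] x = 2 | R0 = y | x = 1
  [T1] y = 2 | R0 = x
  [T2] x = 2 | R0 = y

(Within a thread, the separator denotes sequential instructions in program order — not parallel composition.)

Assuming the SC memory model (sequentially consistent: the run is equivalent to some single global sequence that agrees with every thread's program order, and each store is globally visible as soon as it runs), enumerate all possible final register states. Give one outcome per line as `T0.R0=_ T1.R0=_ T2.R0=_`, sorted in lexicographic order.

outcome vector order: (T0.R0,T1.R0,T2.R0)
|SC outcomes| = 9

T0.R0=0 T1.R0=1 T2.R0=0
T0.R0=0 T1.R0=1 T2.R0=2
T0.R0=0 T1.R0=2 T2.R0=0
T0.R0=0 T1.R0=2 T2.R0=2
T0.R0=2 T1.R0=0 T2.R0=2
T0.R0=2 T1.R0=1 T2.R0=0
T0.R0=2 T1.R0=1 T2.R0=2
T0.R0=2 T1.R0=2 T2.R0=0
T0.R0=2 T1.R0=2 T2.R0=2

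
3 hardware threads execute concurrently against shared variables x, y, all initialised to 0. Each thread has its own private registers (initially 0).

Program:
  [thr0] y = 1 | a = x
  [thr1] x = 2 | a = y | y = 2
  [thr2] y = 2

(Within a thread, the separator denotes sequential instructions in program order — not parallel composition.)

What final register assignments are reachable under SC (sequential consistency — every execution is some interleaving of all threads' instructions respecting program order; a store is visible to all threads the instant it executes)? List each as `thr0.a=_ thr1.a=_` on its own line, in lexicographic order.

outcome vector order: (thr0.a,thr1.a)
|SC outcomes| = 5

thr0.a=0 thr1.a=1
thr0.a=0 thr1.a=2
thr0.a=2 thr1.a=0
thr0.a=2 thr1.a=1
thr0.a=2 thr1.a=2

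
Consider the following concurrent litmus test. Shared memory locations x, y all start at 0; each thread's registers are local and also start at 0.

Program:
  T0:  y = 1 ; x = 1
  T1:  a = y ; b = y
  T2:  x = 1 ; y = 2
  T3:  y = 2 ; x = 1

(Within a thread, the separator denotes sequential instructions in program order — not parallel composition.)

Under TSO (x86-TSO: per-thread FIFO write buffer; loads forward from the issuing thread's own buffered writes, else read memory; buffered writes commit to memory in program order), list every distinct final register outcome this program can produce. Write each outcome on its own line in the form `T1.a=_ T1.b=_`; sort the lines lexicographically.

outcome vector order: (T1.a,T1.b)
|TSO outcomes| = 7

T1.a=0 T1.b=0
T1.a=0 T1.b=1
T1.a=0 T1.b=2
T1.a=1 T1.b=1
T1.a=1 T1.b=2
T1.a=2 T1.b=1
T1.a=2 T1.b=2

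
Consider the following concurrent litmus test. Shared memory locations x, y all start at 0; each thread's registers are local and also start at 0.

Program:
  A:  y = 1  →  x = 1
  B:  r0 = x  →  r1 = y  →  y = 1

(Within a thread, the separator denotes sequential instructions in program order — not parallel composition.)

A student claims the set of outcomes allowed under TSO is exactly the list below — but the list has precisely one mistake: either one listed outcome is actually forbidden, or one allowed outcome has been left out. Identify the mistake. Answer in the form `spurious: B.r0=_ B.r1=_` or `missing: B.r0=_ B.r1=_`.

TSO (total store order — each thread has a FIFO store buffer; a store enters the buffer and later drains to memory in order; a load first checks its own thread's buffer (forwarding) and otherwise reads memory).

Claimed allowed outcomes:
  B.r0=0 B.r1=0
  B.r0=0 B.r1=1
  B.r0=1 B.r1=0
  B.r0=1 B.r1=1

spurious: B.r0=1 B.r1=0

outcome vector order: (B.r0,B.r1)
TSO (3): 00 01 11
claimed∖TSO = {10}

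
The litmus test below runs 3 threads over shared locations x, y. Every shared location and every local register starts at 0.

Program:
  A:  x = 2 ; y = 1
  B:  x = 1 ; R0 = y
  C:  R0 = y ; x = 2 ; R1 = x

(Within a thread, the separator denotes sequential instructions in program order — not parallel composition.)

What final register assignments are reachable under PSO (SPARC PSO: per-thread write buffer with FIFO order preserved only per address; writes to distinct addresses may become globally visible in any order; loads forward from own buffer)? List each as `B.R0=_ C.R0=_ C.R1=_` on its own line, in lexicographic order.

outcome vector order: (B.R0,C.R0,C.R1)
|PSO outcomes| = 8

B.R0=0 C.R0=0 C.R1=1
B.R0=0 C.R0=0 C.R1=2
B.R0=0 C.R0=1 C.R1=1
B.R0=0 C.R0=1 C.R1=2
B.R0=1 C.R0=0 C.R1=1
B.R0=1 C.R0=0 C.R1=2
B.R0=1 C.R0=1 C.R1=1
B.R0=1 C.R0=1 C.R1=2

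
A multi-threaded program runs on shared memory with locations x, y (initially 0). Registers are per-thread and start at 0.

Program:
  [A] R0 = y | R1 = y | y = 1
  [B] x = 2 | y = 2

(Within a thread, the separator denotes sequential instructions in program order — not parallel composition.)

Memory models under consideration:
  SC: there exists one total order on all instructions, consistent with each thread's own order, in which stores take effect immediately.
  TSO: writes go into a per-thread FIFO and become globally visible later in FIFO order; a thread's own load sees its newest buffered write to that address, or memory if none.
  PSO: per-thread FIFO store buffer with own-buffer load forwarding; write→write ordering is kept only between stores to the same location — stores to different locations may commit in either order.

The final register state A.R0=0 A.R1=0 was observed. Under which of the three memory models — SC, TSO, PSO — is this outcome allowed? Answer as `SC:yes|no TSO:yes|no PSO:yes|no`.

outcome vector order: (A.R0,A.R1)
under SC → 00 02 22
under TSO → 00 02 22
under PSO → 00 02 22
target 00 ∈ {SC,TSO,PSO}

SC:yes TSO:yes PSO:yes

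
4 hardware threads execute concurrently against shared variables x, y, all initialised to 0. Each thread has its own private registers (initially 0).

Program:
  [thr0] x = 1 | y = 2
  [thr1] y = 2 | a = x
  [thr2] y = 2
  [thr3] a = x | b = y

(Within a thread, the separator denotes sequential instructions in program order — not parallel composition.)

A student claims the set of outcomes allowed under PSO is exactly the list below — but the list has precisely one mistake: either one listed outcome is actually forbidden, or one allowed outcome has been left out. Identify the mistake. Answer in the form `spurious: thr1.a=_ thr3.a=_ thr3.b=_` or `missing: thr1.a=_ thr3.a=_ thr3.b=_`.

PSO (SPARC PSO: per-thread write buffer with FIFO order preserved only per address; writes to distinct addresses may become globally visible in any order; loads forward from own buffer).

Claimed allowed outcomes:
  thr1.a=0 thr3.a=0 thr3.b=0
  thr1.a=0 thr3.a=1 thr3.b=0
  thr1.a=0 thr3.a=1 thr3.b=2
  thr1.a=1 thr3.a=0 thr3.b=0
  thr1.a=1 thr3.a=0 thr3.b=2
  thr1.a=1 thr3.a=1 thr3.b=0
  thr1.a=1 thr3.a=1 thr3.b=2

missing: thr1.a=0 thr3.a=0 thr3.b=2

outcome vector order: (thr1.a,thr3.a,thr3.b)
[PSO] allowed = {000 002 010 012 100 102 110 112}
PSO∖claimed = {002}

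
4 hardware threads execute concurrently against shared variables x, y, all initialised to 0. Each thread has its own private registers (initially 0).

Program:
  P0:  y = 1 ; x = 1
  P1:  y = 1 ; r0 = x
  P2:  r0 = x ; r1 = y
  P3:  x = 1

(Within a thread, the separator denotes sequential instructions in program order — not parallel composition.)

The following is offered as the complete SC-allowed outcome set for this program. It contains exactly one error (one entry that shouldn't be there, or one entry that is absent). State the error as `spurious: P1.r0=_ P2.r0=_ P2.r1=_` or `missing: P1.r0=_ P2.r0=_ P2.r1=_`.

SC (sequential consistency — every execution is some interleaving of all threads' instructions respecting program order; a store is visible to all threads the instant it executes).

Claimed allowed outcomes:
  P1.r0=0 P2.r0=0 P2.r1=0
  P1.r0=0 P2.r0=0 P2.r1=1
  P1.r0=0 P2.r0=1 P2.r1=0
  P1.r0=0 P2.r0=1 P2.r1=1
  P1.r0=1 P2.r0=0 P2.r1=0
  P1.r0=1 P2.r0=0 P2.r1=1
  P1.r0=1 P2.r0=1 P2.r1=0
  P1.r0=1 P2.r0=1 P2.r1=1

spurious: P1.r0=0 P2.r0=1 P2.r1=0

outcome vector order: (P1.r0,P2.r0,P2.r1)
SC: 7 outcomes — {(0,0,0), (0,0,1), (0,1,1), (1,0,0), (1,0,1), (1,1,0), (1,1,1)}
claimed∖SC = {(0,1,0)}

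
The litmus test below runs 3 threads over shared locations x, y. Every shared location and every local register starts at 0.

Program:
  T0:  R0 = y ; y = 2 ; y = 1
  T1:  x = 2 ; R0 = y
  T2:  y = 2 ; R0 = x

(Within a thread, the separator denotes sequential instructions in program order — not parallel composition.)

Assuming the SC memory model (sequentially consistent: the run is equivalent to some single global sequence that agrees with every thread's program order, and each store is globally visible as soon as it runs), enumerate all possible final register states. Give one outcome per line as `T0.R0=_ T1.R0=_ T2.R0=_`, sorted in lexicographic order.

outcome vector order: (T0.R0,T1.R0,T2.R0)
|SC outcomes| = 10

T0.R0=0 T1.R0=0 T2.R0=2
T0.R0=0 T1.R0=1 T2.R0=0
T0.R0=0 T1.R0=1 T2.R0=2
T0.R0=0 T1.R0=2 T2.R0=0
T0.R0=0 T1.R0=2 T2.R0=2
T0.R0=2 T1.R0=0 T2.R0=2
T0.R0=2 T1.R0=1 T2.R0=0
T0.R0=2 T1.R0=1 T2.R0=2
T0.R0=2 T1.R0=2 T2.R0=0
T0.R0=2 T1.R0=2 T2.R0=2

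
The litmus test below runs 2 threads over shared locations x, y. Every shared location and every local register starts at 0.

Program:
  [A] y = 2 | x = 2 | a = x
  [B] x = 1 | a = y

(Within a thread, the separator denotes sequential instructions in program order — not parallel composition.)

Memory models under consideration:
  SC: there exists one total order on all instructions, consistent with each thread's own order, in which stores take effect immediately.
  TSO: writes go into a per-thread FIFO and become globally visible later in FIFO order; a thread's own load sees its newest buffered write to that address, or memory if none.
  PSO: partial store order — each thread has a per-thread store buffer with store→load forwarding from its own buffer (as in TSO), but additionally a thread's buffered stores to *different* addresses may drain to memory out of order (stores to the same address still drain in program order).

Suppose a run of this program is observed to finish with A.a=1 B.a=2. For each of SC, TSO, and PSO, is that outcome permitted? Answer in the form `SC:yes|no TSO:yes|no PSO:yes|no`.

SC:yes TSO:yes PSO:yes

outcome vector order: (A.a,B.a)
SC: 3 outcomes — {12; 20; 22}
TSO: 4 outcomes — {10; 12; 20; 22}
PSO: 4 outcomes — {10; 12; 20; 22}
target 12 ∈ {SC,TSO,PSO}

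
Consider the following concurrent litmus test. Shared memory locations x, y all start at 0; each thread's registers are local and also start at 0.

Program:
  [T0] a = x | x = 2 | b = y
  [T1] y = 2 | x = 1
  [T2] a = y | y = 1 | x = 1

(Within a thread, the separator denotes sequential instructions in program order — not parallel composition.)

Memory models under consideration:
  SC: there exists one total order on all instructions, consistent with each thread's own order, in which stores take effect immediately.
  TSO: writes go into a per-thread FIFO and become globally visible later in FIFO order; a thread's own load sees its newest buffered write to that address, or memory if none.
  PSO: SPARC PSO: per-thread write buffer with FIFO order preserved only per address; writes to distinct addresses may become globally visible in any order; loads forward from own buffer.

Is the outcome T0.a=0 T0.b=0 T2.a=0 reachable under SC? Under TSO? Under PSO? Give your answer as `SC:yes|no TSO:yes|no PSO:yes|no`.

SC:yes TSO:yes PSO:yes

outcome vector order: (T0.a,T0.b,T2.a)
SC: 10 outcomes — {(0,0,0); (0,0,2); (0,1,0); (0,1,2); (0,2,0); (0,2,2); (1,1,0); (1,1,2); (1,2,0); (1,2,2)}
TSO: 10 outcomes — {(0,0,0); (0,0,2); (0,1,0); (0,1,2); (0,2,0); (0,2,2); (1,1,0); (1,1,2); (1,2,0); (1,2,2)}
PSO: 12 outcomes — {(0,0,0); (0,0,2); (0,1,0); (0,1,2); (0,2,0); (0,2,2); (1,0,0); (1,0,2); (1,1,0); (1,1,2); (1,2,0); (1,2,2)}
target (0,0,0) ∈ {SC,TSO,PSO}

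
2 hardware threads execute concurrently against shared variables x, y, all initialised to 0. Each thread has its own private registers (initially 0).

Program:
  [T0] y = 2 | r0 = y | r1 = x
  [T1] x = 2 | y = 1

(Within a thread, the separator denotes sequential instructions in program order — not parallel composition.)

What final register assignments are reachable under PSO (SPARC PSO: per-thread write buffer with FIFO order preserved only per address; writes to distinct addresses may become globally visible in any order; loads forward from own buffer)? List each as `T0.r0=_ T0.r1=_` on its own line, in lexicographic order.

T0.r0=1 T0.r1=0
T0.r0=1 T0.r1=2
T0.r0=2 T0.r1=0
T0.r0=2 T0.r1=2

outcome vector order: (T0.r0,T0.r1)
|PSO outcomes| = 4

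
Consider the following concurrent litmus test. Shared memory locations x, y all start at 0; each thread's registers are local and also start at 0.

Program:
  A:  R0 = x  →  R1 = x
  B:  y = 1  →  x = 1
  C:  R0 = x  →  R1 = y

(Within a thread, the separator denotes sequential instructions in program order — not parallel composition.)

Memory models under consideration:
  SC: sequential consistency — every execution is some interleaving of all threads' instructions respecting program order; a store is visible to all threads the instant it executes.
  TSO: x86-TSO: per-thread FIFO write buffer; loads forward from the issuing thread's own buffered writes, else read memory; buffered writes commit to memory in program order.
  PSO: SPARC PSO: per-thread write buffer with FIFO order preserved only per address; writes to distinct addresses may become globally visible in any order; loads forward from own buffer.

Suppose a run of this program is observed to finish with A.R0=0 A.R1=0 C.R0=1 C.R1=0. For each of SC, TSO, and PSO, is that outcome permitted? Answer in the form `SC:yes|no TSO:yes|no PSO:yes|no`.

outcome vector order: (A.R0,A.R1,C.R0,C.R1)
[SC] allowed = {<0 0 0 0>; <0 0 0 1>; <0 0 1 1>; <0 1 0 0>; <0 1 0 1>; <0 1 1 1>; <1 1 0 0>; <1 1 0 1>; <1 1 1 1>}
[TSO] allowed = {<0 0 0 0>; <0 0 0 1>; <0 0 1 1>; <0 1 0 0>; <0 1 0 1>; <0 1 1 1>; <1 1 0 0>; <1 1 0 1>; <1 1 1 1>}
[PSO] allowed = {<0 0 0 0>; <0 0 0 1>; <0 0 1 0>; <0 0 1 1>; <0 1 0 0>; <0 1 0 1>; <0 1 1 0>; <0 1 1 1>; <1 1 0 0>; <1 1 0 1>; <1 1 1 0>; <1 1 1 1>}
target <0 0 1 0> ∈ {PSO}

SC:no TSO:no PSO:yes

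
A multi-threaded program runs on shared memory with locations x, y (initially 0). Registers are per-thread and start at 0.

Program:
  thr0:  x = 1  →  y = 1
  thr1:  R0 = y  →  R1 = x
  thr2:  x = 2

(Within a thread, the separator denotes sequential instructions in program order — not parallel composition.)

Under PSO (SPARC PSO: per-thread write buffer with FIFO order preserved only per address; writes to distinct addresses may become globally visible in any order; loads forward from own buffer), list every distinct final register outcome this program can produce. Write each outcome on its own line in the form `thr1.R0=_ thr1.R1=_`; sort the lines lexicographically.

outcome vector order: (thr1.R0,thr1.R1)
|PSO outcomes| = 6

thr1.R0=0 thr1.R1=0
thr1.R0=0 thr1.R1=1
thr1.R0=0 thr1.R1=2
thr1.R0=1 thr1.R1=0
thr1.R0=1 thr1.R1=1
thr1.R0=1 thr1.R1=2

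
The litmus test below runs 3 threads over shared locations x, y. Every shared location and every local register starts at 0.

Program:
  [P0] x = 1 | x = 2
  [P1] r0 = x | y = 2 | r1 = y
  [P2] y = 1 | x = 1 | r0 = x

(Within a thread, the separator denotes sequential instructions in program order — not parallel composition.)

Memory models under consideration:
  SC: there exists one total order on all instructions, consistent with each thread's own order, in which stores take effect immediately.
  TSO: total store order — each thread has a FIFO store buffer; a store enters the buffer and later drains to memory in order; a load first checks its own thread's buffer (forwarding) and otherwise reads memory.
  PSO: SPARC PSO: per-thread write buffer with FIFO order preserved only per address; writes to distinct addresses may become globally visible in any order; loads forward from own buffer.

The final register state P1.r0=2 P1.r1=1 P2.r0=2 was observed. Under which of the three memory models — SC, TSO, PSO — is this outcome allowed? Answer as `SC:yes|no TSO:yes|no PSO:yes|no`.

outcome vector order: (P1.r0,P1.r1,P2.r0)
[SC] allowed = {0/1/1 0/1/2 0/2/1 0/2/2 1/1/1 1/1/2 1/2/1 1/2/2 2/1/1 2/2/1 2/2/2}
[TSO] allowed = {0/1/1 0/1/2 0/2/1 0/2/2 1/1/1 1/1/2 1/2/1 1/2/2 2/1/1 2/2/1 2/2/2}
[PSO] allowed = {0/1/1 0/1/2 0/2/1 0/2/2 1/1/1 1/1/2 1/2/1 1/2/2 2/1/1 2/1/2 2/2/1 2/2/2}
target 2/1/2 ∈ {PSO}

SC:no TSO:no PSO:yes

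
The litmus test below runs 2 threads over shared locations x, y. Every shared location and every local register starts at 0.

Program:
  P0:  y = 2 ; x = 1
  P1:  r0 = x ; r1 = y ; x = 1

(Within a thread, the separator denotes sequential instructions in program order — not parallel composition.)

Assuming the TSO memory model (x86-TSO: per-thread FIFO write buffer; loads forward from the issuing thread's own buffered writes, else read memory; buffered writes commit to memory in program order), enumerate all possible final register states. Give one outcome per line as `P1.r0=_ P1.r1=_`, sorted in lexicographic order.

outcome vector order: (P1.r0,P1.r1)
|TSO outcomes| = 3

P1.r0=0 P1.r1=0
P1.r0=0 P1.r1=2
P1.r0=1 P1.r1=2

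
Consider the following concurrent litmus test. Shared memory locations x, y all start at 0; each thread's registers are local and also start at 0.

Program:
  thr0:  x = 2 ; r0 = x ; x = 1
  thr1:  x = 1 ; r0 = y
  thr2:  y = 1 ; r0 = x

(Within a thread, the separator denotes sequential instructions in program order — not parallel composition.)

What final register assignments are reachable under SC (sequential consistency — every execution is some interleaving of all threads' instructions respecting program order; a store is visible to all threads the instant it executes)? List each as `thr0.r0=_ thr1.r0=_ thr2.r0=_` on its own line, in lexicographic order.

outcome vector order: (thr0.r0,thr1.r0,thr2.r0)
|SC outcomes| = 9

thr0.r0=1 thr1.r0=0 thr2.r0=1
thr0.r0=1 thr1.r0=1 thr2.r0=0
thr0.r0=1 thr1.r0=1 thr2.r0=1
thr0.r0=1 thr1.r0=1 thr2.r0=2
thr0.r0=2 thr1.r0=0 thr2.r0=1
thr0.r0=2 thr1.r0=0 thr2.r0=2
thr0.r0=2 thr1.r0=1 thr2.r0=0
thr0.r0=2 thr1.r0=1 thr2.r0=1
thr0.r0=2 thr1.r0=1 thr2.r0=2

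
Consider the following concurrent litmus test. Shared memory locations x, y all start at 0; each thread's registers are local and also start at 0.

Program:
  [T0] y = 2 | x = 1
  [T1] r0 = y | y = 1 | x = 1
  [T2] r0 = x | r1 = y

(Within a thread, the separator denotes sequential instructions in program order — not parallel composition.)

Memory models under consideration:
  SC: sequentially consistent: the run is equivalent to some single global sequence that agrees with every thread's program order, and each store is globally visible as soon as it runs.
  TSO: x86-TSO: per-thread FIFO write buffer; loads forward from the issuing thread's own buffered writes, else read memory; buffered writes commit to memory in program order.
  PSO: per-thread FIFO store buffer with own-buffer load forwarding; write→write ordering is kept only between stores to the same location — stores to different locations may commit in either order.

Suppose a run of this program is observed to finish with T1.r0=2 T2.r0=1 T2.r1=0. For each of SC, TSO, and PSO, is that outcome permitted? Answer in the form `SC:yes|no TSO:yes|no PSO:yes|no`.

SC:no TSO:no PSO:yes

outcome vector order: (T1.r0,T2.r0,T2.r1)
SC (10): <0 0 0>, <0 0 1>, <0 0 2>, <0 1 1>, <0 1 2>, <2 0 0>, <2 0 1>, <2 0 2>, <2 1 1>, <2 1 2>
TSO (10): <0 0 0>, <0 0 1>, <0 0 2>, <0 1 1>, <0 1 2>, <2 0 0>, <2 0 1>, <2 0 2>, <2 1 1>, <2 1 2>
PSO (12): <0 0 0>, <0 0 1>, <0 0 2>, <0 1 0>, <0 1 1>, <0 1 2>, <2 0 0>, <2 0 1>, <2 0 2>, <2 1 0>, <2 1 1>, <2 1 2>
target <2 1 0> ∈ {PSO}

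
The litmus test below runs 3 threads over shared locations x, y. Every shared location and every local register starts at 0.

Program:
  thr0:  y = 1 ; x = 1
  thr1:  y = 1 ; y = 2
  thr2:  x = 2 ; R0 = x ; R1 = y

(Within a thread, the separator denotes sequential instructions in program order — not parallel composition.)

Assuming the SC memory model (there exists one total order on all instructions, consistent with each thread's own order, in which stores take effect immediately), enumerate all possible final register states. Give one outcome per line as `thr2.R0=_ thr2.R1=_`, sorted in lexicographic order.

thr2.R0=1 thr2.R1=1
thr2.R0=1 thr2.R1=2
thr2.R0=2 thr2.R1=0
thr2.R0=2 thr2.R1=1
thr2.R0=2 thr2.R1=2

outcome vector order: (thr2.R0,thr2.R1)
|SC outcomes| = 5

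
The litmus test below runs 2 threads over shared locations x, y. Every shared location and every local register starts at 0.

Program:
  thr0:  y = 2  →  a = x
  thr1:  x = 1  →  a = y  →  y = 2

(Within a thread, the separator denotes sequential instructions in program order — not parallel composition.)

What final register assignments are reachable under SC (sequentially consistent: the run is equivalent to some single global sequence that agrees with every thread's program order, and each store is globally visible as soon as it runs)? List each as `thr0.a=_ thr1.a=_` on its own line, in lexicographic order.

outcome vector order: (thr0.a,thr1.a)
|SC outcomes| = 3

thr0.a=0 thr1.a=2
thr0.a=1 thr1.a=0
thr0.a=1 thr1.a=2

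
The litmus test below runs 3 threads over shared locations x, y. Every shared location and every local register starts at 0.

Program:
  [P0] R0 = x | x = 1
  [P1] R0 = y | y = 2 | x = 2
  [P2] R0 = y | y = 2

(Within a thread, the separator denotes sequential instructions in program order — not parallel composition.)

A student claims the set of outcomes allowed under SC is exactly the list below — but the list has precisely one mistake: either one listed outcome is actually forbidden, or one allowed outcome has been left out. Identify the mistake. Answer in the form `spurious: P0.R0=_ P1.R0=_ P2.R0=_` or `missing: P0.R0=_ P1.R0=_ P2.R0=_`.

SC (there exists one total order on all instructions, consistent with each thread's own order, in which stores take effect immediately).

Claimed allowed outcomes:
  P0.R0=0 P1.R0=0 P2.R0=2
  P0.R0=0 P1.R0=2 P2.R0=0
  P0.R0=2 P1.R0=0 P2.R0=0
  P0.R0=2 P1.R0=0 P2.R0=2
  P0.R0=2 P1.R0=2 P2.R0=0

outcome vector order: (P0.R0,P1.R0,P2.R0)
under SC → (0,0,0); (0,0,2); (0,2,0); (2,0,0); (2,0,2); (2,2,0)
SC∖claimed = {(0,0,0)}

missing: P0.R0=0 P1.R0=0 P2.R0=0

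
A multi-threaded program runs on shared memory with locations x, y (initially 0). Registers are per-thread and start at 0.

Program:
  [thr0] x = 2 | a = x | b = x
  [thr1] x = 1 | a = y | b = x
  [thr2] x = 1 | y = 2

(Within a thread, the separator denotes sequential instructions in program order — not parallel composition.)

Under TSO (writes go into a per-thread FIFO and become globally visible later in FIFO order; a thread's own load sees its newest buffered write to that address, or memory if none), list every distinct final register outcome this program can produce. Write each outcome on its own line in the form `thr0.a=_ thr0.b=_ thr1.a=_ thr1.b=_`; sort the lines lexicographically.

thr0.a=1 thr0.b=1 thr1.a=0 thr1.b=1
thr0.a=1 thr0.b=1 thr1.a=0 thr1.b=2
thr0.a=1 thr0.b=1 thr1.a=2 thr1.b=1
thr0.a=2 thr0.b=1 thr1.a=0 thr1.b=1
thr0.a=2 thr0.b=1 thr1.a=0 thr1.b=2
thr0.a=2 thr0.b=1 thr1.a=2 thr1.b=1
thr0.a=2 thr0.b=2 thr1.a=0 thr1.b=1
thr0.a=2 thr0.b=2 thr1.a=0 thr1.b=2
thr0.a=2 thr0.b=2 thr1.a=2 thr1.b=1
thr0.a=2 thr0.b=2 thr1.a=2 thr1.b=2

outcome vector order: (thr0.a,thr0.b,thr1.a,thr1.b)
|TSO outcomes| = 10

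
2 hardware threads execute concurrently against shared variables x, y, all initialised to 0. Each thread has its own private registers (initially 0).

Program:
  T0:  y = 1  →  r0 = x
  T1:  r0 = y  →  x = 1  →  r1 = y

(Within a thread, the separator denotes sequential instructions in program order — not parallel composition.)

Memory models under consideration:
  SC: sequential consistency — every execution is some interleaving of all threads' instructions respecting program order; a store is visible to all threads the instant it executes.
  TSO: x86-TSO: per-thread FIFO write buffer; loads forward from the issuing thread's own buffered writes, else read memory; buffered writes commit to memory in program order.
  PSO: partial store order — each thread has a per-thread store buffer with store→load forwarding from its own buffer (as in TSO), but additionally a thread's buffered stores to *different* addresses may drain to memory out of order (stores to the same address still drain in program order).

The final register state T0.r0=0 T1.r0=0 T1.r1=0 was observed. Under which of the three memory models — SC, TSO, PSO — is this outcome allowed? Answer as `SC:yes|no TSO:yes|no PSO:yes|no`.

outcome vector order: (T0.r0,T1.r0,T1.r1)
SC (5): 001; 011; 100; 101; 111
TSO (6): 000; 001; 011; 100; 101; 111
PSO (6): 000; 001; 011; 100; 101; 111
target 000 ∈ {TSO,PSO}

SC:no TSO:yes PSO:yes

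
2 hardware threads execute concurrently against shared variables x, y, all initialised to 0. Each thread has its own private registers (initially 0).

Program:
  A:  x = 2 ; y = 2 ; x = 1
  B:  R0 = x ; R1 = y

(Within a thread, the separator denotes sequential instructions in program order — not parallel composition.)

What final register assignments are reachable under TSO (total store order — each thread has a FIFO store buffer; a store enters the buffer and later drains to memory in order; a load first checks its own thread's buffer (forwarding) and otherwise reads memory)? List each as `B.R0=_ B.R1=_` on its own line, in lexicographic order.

B.R0=0 B.R1=0
B.R0=0 B.R1=2
B.R0=1 B.R1=2
B.R0=2 B.R1=0
B.R0=2 B.R1=2

outcome vector order: (B.R0,B.R1)
|TSO outcomes| = 5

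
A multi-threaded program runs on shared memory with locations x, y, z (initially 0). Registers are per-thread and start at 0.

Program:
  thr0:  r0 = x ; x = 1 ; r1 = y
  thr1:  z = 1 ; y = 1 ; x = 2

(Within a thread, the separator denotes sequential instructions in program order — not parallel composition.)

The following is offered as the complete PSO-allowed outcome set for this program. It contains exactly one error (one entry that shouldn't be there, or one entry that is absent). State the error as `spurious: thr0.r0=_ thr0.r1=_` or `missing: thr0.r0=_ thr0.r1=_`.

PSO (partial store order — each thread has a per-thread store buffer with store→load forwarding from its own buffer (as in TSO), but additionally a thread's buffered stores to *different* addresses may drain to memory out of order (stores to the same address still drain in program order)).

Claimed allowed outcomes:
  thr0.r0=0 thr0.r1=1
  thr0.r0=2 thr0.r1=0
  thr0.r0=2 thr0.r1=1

missing: thr0.r0=0 thr0.r1=0

outcome vector order: (thr0.r0,thr0.r1)
PSO (4): <0 0> <0 1> <2 0> <2 1>
PSO∖claimed = {<0 0>}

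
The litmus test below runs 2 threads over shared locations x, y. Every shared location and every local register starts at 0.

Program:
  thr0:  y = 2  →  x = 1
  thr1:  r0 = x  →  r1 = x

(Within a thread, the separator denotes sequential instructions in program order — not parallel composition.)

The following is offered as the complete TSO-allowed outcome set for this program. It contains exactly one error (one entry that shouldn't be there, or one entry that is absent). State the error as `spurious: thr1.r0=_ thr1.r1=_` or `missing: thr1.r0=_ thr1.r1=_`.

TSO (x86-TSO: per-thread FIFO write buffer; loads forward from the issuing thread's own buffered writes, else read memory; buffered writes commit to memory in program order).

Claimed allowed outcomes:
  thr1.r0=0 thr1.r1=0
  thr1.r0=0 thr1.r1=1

outcome vector order: (thr1.r0,thr1.r1)
TSO (3): (0,0) (0,1) (1,1)
TSO∖claimed = {(1,1)}

missing: thr1.r0=1 thr1.r1=1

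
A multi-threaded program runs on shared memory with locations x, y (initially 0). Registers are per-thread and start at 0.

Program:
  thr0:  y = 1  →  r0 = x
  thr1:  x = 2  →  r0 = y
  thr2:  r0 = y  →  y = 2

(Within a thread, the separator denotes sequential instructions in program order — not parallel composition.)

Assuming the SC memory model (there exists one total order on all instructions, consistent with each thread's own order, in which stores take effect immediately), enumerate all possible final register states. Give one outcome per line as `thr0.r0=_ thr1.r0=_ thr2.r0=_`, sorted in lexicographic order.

outcome vector order: (thr0.r0,thr1.r0,thr2.r0)
|SC outcomes| = 10

thr0.r0=0 thr1.r0=1 thr2.r0=0
thr0.r0=0 thr1.r0=1 thr2.r0=1
thr0.r0=0 thr1.r0=2 thr2.r0=0
thr0.r0=0 thr1.r0=2 thr2.r0=1
thr0.r0=2 thr1.r0=0 thr2.r0=0
thr0.r0=2 thr1.r0=0 thr2.r0=1
thr0.r0=2 thr1.r0=1 thr2.r0=0
thr0.r0=2 thr1.r0=1 thr2.r0=1
thr0.r0=2 thr1.r0=2 thr2.r0=0
thr0.r0=2 thr1.r0=2 thr2.r0=1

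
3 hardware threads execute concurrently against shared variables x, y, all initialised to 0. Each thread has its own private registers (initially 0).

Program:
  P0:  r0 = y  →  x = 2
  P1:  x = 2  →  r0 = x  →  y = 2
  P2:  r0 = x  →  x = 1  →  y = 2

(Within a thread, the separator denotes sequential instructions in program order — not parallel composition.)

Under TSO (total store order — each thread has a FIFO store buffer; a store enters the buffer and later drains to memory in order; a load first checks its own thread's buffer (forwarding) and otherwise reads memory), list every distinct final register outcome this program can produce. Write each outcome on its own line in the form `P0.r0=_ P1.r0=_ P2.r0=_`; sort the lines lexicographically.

outcome vector order: (P0.r0,P1.r0,P2.r0)
|TSO outcomes| = 8

P0.r0=0 P1.r0=1 P2.r0=0
P0.r0=0 P1.r0=1 P2.r0=2
P0.r0=0 P1.r0=2 P2.r0=0
P0.r0=0 P1.r0=2 P2.r0=2
P0.r0=2 P1.r0=1 P2.r0=0
P0.r0=2 P1.r0=1 P2.r0=2
P0.r0=2 P1.r0=2 P2.r0=0
P0.r0=2 P1.r0=2 P2.r0=2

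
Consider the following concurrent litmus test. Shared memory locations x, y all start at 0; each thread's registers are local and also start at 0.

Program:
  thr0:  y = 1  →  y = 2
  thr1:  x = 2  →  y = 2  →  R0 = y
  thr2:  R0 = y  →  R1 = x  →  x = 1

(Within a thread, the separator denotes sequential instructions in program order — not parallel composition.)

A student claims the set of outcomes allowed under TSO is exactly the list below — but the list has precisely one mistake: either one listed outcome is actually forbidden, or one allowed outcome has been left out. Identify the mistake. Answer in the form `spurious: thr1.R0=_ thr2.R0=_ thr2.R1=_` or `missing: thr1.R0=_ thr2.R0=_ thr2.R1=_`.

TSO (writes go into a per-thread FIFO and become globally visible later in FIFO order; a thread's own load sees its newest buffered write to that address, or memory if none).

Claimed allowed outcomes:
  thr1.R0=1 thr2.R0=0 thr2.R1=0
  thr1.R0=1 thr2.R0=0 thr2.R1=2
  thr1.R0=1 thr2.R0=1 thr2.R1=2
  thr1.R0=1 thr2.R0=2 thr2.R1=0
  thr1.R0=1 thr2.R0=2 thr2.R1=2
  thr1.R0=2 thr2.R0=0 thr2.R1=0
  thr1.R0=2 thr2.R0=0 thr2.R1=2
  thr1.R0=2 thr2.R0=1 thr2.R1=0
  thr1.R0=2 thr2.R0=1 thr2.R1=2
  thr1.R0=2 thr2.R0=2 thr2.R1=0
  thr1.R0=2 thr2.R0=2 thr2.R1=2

outcome vector order: (thr1.R0,thr2.R0,thr2.R1)
[TSO] allowed = {(1,0,0) (1,0,2) (1,1,2) (1,2,2) (2,0,0) (2,0,2) (2,1,0) (2,1,2) (2,2,0) (2,2,2)}
claimed∖TSO = {(1,2,0)}

spurious: thr1.R0=1 thr2.R0=2 thr2.R1=0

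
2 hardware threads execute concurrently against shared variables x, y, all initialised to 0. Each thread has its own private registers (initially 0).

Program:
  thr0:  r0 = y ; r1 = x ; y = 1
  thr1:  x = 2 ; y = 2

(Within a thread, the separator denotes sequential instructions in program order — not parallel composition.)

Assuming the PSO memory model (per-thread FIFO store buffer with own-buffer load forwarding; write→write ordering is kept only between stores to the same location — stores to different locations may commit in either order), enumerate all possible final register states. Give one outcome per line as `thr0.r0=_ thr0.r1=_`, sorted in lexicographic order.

outcome vector order: (thr0.r0,thr0.r1)
|PSO outcomes| = 4

thr0.r0=0 thr0.r1=0
thr0.r0=0 thr0.r1=2
thr0.r0=2 thr0.r1=0
thr0.r0=2 thr0.r1=2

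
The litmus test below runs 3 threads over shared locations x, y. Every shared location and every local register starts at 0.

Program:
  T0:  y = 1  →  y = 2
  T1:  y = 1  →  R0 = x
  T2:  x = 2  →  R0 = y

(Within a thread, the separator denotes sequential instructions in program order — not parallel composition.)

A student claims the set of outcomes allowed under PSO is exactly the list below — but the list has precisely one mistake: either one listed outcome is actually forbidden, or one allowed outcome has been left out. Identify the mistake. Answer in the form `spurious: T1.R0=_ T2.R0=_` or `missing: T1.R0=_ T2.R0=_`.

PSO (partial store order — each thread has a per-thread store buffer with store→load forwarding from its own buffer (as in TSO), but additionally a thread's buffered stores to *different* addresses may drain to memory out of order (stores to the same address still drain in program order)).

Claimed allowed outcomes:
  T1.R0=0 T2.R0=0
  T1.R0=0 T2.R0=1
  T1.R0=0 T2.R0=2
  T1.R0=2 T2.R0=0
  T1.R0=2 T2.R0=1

outcome vector order: (T1.R0,T2.R0)
PSO: 6 outcomes — {(0,0); (0,1); (0,2); (2,0); (2,1); (2,2)}
PSO∖claimed = {(2,2)}

missing: T1.R0=2 T2.R0=2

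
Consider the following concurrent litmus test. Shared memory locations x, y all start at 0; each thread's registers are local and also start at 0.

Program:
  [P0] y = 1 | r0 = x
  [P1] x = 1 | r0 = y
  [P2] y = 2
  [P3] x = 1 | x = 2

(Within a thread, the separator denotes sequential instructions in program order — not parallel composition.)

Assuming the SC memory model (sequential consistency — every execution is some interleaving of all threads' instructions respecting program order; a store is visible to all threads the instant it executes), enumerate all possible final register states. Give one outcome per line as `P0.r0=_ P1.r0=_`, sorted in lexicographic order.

outcome vector order: (P0.r0,P1.r0)
|SC outcomes| = 8

P0.r0=0 P1.r0=1
P0.r0=0 P1.r0=2
P0.r0=1 P1.r0=0
P0.r0=1 P1.r0=1
P0.r0=1 P1.r0=2
P0.r0=2 P1.r0=0
P0.r0=2 P1.r0=1
P0.r0=2 P1.r0=2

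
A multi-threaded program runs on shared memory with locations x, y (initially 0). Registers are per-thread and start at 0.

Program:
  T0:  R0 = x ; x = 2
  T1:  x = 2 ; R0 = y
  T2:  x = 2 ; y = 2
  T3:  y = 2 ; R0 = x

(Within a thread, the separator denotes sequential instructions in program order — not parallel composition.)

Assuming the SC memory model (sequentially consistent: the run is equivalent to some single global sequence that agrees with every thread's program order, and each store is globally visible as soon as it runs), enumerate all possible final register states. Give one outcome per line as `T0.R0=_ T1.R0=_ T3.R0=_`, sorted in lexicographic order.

outcome vector order: (T0.R0,T1.R0,T3.R0)
|SC outcomes| = 6

T0.R0=0 T1.R0=0 T3.R0=2
T0.R0=0 T1.R0=2 T3.R0=0
T0.R0=0 T1.R0=2 T3.R0=2
T0.R0=2 T1.R0=0 T3.R0=2
T0.R0=2 T1.R0=2 T3.R0=0
T0.R0=2 T1.R0=2 T3.R0=2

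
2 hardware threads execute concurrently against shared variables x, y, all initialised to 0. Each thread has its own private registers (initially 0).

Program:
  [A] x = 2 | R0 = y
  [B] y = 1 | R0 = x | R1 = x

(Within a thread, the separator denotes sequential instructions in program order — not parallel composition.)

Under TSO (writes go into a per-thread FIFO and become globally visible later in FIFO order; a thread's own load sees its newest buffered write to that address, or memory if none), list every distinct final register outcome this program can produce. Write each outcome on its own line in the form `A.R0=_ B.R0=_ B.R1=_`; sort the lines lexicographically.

outcome vector order: (A.R0,B.R0,B.R1)
|TSO outcomes| = 6

A.R0=0 B.R0=0 B.R1=0
A.R0=0 B.R0=0 B.R1=2
A.R0=0 B.R0=2 B.R1=2
A.R0=1 B.R0=0 B.R1=0
A.R0=1 B.R0=0 B.R1=2
A.R0=1 B.R0=2 B.R1=2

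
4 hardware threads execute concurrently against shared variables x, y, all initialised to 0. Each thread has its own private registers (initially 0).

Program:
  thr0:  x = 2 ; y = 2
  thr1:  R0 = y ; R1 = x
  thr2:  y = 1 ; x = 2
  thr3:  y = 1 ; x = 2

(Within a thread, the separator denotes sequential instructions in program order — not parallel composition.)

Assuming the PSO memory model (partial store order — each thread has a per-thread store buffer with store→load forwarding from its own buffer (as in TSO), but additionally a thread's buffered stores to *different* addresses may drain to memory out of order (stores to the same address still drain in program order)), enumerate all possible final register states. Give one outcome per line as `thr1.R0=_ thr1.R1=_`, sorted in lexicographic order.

outcome vector order: (thr1.R0,thr1.R1)
|PSO outcomes| = 6

thr1.R0=0 thr1.R1=0
thr1.R0=0 thr1.R1=2
thr1.R0=1 thr1.R1=0
thr1.R0=1 thr1.R1=2
thr1.R0=2 thr1.R1=0
thr1.R0=2 thr1.R1=2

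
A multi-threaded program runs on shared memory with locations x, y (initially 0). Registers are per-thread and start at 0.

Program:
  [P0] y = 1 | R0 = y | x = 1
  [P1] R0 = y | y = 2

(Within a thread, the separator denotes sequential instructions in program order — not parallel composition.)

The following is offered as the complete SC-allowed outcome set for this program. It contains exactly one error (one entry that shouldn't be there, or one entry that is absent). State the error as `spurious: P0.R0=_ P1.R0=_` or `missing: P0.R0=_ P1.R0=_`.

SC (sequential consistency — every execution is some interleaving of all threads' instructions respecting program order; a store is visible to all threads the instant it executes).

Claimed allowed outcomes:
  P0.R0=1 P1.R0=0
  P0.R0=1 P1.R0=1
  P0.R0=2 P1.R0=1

outcome vector order: (P0.R0,P1.R0)
under SC → 10, 11, 20, 21
SC∖claimed = {20}

missing: P0.R0=2 P1.R0=0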